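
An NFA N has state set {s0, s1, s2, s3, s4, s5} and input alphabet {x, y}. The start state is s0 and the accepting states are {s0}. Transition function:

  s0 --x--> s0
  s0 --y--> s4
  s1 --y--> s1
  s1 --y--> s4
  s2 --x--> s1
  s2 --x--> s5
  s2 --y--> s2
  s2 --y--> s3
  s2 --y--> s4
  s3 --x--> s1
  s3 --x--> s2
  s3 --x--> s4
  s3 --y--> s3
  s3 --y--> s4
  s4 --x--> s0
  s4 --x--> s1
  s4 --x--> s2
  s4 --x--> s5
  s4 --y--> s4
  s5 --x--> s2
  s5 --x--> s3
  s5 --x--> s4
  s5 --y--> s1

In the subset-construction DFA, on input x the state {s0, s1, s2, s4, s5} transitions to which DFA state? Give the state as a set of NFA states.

{s0, s1, s2, s3, s4, s5}

δ(s0,x) = {s0}; δ(s1,x) = ∅; δ(s2,x) = {s1, s5}; δ(s4,x) = {s0, s1, s2, s5}; δ(s5,x) = {s2, s3, s4}.
Union: {s0, s1, s2, s3, s4, s5}.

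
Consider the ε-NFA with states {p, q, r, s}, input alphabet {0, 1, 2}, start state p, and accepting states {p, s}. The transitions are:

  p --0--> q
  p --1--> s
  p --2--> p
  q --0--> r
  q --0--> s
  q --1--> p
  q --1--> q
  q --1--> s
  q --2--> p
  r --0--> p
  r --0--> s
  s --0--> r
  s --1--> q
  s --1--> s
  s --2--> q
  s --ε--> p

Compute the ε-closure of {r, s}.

Begin with {r, s}.
s →ε {p}; add p.
ε-closure = {p, r, s}.

{p, r, s}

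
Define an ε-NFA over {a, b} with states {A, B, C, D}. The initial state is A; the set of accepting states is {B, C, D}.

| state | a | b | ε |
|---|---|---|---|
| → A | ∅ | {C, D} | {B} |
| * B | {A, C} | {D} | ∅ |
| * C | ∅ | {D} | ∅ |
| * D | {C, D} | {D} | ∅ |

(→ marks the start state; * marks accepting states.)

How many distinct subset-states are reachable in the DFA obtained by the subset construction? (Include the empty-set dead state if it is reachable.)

4

Start state of the DFA: {A, B} (ε-closure of the NFA start).
{A, B} --a--> {A, B, C}  [new]
{A, B} --b--> {C, D}  [new]
{A, B, C} --a--> {A, B, C}  [seen]
{A, B, C} --b--> {C, D}  [seen]
{C, D} --a--> {C, D}  [seen]
{C, D} --b--> {D}  [new]
{D} --a--> {C, D}  [seen]
{D} --b--> {D}  [seen]
Reachable DFA states: {A, B}, {A, B, C}, {C, D}, {D}.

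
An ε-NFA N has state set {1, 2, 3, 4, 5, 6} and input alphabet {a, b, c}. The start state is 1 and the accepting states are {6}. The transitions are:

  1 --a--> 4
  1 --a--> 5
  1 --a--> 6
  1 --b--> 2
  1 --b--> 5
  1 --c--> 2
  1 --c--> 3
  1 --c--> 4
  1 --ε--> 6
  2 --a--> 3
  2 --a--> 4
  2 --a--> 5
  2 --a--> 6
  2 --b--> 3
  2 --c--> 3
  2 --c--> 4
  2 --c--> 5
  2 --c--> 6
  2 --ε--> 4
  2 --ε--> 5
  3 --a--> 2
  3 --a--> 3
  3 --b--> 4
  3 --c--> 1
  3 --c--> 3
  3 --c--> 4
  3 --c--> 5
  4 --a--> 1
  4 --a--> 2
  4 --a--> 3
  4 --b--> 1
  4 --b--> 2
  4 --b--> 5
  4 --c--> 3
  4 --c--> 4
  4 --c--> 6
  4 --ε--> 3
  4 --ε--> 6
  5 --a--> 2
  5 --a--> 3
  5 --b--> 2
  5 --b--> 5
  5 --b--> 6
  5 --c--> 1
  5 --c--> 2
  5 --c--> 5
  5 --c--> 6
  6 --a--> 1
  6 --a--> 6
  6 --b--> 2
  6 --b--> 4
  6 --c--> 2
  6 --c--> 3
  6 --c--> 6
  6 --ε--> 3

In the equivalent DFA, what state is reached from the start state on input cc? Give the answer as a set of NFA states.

{1, 2, 3, 4, 5, 6}

Start: {1, 3, 6}.
δ(1,c) = {2, 3, 4}; δ(3,c) = {1, 3, 4, 5}; δ(6,c) = {2, 3, 6}.
Union: {1, 2, 3, 4, 5, 6}.
After c: {1, 2, 3, 4, 5, 6}.
δ(1,c) = {2, 3, 4}; δ(2,c) = {3, 4, 5, 6}; δ(3,c) = {1, 3, 4, 5}; δ(4,c) = {3, 4, 6}; δ(5,c) = {1, 2, 5, 6}; δ(6,c) = {2, 3, 6}.
Union: {1, 2, 3, 4, 5, 6}.
After c: {1, 2, 3, 4, 5, 6}.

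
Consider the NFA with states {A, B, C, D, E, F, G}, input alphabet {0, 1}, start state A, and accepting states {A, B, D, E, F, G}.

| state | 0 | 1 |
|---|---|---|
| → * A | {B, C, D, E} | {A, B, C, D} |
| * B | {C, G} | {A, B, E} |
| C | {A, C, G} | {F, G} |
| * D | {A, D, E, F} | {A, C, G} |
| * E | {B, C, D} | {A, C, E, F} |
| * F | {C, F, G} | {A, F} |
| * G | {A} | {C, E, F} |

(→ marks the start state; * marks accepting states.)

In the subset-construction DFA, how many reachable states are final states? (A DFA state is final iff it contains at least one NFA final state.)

Start state of the DFA: {A}.
{A} --0--> {B, C, D, E}  [new]
{A} --1--> {A, B, C, D}  [new]
{B, C, D, E} --0--> {A, B, C, D, E, F, G}  [new]
{B, C, D, E} --1--> {A, B, C, E, F, G}  [new]
{A, B, C, D} --0--> {A, B, C, D, E, F, G}  [seen]
{A, B, C, D} --1--> {A, B, C, D, E, F, G}  [seen]
{A, B, C, D, E, F, G} --0--> {A, B, C, D, E, F, G}  [seen]
{A, B, C, D, E, F, G} --1--> {A, B, C, D, E, F, G}  [seen]
{A, B, C, E, F, G} --0--> {A, B, C, D, E, F, G}  [seen]
{A, B, C, E, F, G} --1--> {A, B, C, D, E, F, G}  [seen]
Reachable DFA states: {A}, {B, C, D, E}, {A, B, C, D}, {A, B, C, D, E, F, G}, {A, B, C, E, F, G}.
Accepting DFA states (contain an NFA accepting state): {A}, {B, C, D, E}, {A, B, C, D}, {A, B, C, D, E, F, G}, {A, B, C, E, F, G}.

5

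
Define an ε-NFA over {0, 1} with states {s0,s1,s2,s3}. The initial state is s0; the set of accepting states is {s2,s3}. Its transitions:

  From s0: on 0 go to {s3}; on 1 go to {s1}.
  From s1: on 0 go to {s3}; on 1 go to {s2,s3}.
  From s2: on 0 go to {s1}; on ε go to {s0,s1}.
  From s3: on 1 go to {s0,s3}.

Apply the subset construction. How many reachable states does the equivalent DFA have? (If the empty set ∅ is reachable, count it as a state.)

Start state of the DFA: {s0} (ε-closure of the NFA start).
{s0} --0--> {s3}  [new]
{s0} --1--> {s1}  [new]
{s3} --0--> ∅  [new]
{s3} --1--> {s0,s3}  [new]
{s1} --0--> {s3}  [seen]
{s1} --1--> {s0,s1,s2,s3}  [new]
∅ --0--> ∅  [seen]
∅ --1--> ∅  [seen]
{s0,s3} --0--> {s3}  [seen]
{s0,s3} --1--> {s0,s1,s3}  [new]
{s0,s1,s2,s3} --0--> {s1,s3}  [new]
{s0,s1,s2,s3} --1--> {s0,s1,s2,s3}  [seen]
{s0,s1,s3} --0--> {s3}  [seen]
{s0,s1,s3} --1--> {s0,s1,s2,s3}  [seen]
{s1,s3} --0--> {s3}  [seen]
{s1,s3} --1--> {s0,s1,s2,s3}  [seen]
Reachable DFA states: {s0}, {s3}, {s1}, ∅, {s0,s3}, {s0,s1,s2,s3}, {s0,s1,s3}, {s1,s3}.

8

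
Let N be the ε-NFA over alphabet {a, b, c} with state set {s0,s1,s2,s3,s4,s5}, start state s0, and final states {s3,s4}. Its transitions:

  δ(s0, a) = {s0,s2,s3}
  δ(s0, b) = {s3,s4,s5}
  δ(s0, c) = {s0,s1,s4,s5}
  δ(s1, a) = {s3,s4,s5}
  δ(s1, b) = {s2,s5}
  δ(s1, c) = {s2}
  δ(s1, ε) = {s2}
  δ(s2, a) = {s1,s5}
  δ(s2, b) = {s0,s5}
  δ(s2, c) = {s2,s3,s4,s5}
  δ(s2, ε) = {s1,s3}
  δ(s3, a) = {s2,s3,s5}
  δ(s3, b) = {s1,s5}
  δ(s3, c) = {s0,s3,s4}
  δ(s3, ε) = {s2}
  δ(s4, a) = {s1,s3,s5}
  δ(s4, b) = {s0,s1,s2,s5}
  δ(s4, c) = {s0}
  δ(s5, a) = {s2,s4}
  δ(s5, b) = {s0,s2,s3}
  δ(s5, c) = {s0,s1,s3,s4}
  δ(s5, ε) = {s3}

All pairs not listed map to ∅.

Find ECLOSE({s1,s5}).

{s1,s2,s3,s5}

Begin with {s1,s5}.
s1 →ε {s2}; add s2.
s2 →ε {s1,s3}; add s3.
ε-closure = {s1,s2,s3,s5}.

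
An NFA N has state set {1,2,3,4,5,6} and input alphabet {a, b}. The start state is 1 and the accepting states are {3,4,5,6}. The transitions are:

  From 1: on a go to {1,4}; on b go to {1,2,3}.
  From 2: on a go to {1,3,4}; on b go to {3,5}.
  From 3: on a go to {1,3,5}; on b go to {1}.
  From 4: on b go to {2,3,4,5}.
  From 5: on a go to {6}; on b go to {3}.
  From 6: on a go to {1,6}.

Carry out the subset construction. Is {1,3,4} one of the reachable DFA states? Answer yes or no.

no

Start state of the DFA: {1}.
{1} --a--> {1,4}  [new]
{1} --b--> {1,2,3}  [new]
{1,4} --a--> {1,4}  [seen]
{1,4} --b--> {1,2,3,4,5}  [new]
{1,2,3} --a--> {1,3,4,5}  [new]
{1,2,3} --b--> {1,2,3,5}  [new]
{1,2,3,4,5} --a--> {1,3,4,5,6}  [new]
{1,2,3,4,5} --b--> {1,2,3,4,5}  [seen]
{1,3,4,5} --a--> {1,3,4,5,6}  [seen]
{1,3,4,5} --b--> {1,2,3,4,5}  [seen]
{1,2,3,5} --a--> {1,3,4,5,6}  [seen]
{1,2,3,5} --b--> {1,2,3,5}  [seen]
{1,3,4,5,6} --a--> {1,3,4,5,6}  [seen]
{1,3,4,5,6} --b--> {1,2,3,4,5}  [seen]
Reachable DFA states: {1}, {1,4}, {1,2,3}, {1,2,3,4,5}, {1,3,4,5}, {1,2,3,5}, {1,3,4,5,6}.
{1,3,4} is not among them.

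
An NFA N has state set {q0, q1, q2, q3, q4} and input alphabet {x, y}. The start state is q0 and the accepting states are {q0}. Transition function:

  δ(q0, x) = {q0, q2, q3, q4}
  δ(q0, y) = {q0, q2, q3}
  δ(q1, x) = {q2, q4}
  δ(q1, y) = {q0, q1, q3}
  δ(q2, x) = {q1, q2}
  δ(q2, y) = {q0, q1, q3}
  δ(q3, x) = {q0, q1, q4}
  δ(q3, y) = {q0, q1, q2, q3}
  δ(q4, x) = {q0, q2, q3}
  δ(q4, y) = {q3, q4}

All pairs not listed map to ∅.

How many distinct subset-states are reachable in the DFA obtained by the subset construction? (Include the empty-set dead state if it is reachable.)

Start state of the DFA: {q0}.
{q0} --x--> {q0, q2, q3, q4}  [new]
{q0} --y--> {q0, q2, q3}  [new]
{q0, q2, q3, q4} --x--> {q0, q1, q2, q3, q4}  [new]
{q0, q2, q3, q4} --y--> {q0, q1, q2, q3, q4}  [seen]
{q0, q2, q3} --x--> {q0, q1, q2, q3, q4}  [seen]
{q0, q2, q3} --y--> {q0, q1, q2, q3}  [new]
{q0, q1, q2, q3, q4} --x--> {q0, q1, q2, q3, q4}  [seen]
{q0, q1, q2, q3, q4} --y--> {q0, q1, q2, q3, q4}  [seen]
{q0, q1, q2, q3} --x--> {q0, q1, q2, q3, q4}  [seen]
{q0, q1, q2, q3} --y--> {q0, q1, q2, q3}  [seen]
Reachable DFA states: {q0}, {q0, q2, q3, q4}, {q0, q2, q3}, {q0, q1, q2, q3, q4}, {q0, q1, q2, q3}.

5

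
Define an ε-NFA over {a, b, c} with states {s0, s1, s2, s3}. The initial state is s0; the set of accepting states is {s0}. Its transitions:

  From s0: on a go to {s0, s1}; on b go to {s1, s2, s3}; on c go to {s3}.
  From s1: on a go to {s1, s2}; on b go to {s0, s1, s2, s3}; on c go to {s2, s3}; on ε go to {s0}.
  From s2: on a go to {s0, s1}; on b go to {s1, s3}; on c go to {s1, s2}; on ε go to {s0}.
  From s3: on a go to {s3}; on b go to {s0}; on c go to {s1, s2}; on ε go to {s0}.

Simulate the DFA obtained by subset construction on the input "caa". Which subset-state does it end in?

Start: {s0}.
δ(s0,c) = {s3}.
Union: {s3}.
ε-closure gives {s0, s3}.
After c: {s0, s3}.
δ(s0,a) = {s0, s1}; δ(s3,a) = {s3}.
Union: {s0, s1, s3}.
After a: {s0, s1, s3}.
δ(s0,a) = {s0, s1}; δ(s1,a) = {s1, s2}; δ(s3,a) = {s3}.
Union: {s0, s1, s2, s3}.
After a: {s0, s1, s2, s3}.

{s0, s1, s2, s3}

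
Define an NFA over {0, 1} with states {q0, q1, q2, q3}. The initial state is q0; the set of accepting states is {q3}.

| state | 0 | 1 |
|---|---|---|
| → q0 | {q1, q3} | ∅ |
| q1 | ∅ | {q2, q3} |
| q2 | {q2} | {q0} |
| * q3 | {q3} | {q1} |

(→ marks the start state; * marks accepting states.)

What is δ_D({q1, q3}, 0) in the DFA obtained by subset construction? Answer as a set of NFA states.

{q3}

δ(q1,0) = ∅; δ(q3,0) = {q3}.
Union: {q3}.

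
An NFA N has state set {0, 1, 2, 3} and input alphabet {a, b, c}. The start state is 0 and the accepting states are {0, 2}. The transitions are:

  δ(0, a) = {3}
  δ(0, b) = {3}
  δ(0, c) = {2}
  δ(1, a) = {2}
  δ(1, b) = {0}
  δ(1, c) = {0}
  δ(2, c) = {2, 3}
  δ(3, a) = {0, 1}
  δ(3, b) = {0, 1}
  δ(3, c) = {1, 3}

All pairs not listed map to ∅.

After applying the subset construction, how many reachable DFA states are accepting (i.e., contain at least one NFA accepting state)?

11

Start state of the DFA: {0}.
{0} --a--> {3}  [new]
{0} --b--> {3}  [seen]
{0} --c--> {2}  [new]
{3} --a--> {0, 1}  [new]
{3} --b--> {0, 1}  [seen]
{3} --c--> {1, 3}  [new]
{2} --a--> ∅  [new]
{2} --b--> ∅  [seen]
{2} --c--> {2, 3}  [new]
{0, 1} --a--> {2, 3}  [seen]
{0, 1} --b--> {0, 3}  [new]
{0, 1} --c--> {0, 2}  [new]
{1, 3} --a--> {0, 1, 2}  [new]
{1, 3} --b--> {0, 1}  [seen]
{1, 3} --c--> {0, 1, 3}  [new]
∅ --a--> ∅  [seen]
∅ --b--> ∅  [seen]
∅ --c--> ∅  [seen]
{2, 3} --a--> {0, 1}  [seen]
{2, 3} --b--> {0, 1}  [seen]
{2, 3} --c--> {1, 2, 3}  [new]
{0, 3} --a--> {0, 1, 3}  [seen]
{0, 3} --b--> {0, 1, 3}  [seen]
{0, 3} --c--> {1, 2, 3}  [seen]
{0, 2} --a--> {3}  [seen]
{0, 2} --b--> {3}  [seen]
{0, 2} --c--> {2, 3}  [seen]
{0, 1, 2} --a--> {2, 3}  [seen]
{0, 1, 2} --b--> {0, 3}  [seen]
{0, 1, 2} --c--> {0, 2, 3}  [new]
{0, 1, 3} --a--> {0, 1, 2, 3}  [new]
{0, 1, 3} --b--> {0, 1, 3}  [seen]
{0, 1, 3} --c--> {0, 1, 2, 3}  [seen]
{1, 2, 3} --a--> {0, 1, 2}  [seen]
{1, 2, 3} --b--> {0, 1}  [seen]
{1, 2, 3} --c--> {0, 1, 2, 3}  [seen]
{0, 2, 3} --a--> {0, 1, 3}  [seen]
{0, 2, 3} --b--> {0, 1, 3}  [seen]
{0, 2, 3} --c--> {1, 2, 3}  [seen]
{0, 1, 2, 3} --a--> {0, 1, 2, 3}  [seen]
{0, 1, 2, 3} --b--> {0, 1, 3}  [seen]
{0, 1, 2, 3} --c--> {0, 1, 2, 3}  [seen]
Reachable DFA states: {0}, {3}, {2}, {0, 1}, {1, 3}, ∅, {2, 3}, {0, 3}, {0, 2}, {0, 1, 2}, {0, 1, 3}, {1, 2, 3}, {0, 2, 3}, {0, 1, 2, 3}.
Accepting DFA states (contain an NFA accepting state): {0}, {2}, {0, 1}, {2, 3}, {0, 3}, {0, 2}, {0, 1, 2}, {0, 1, 3}, {1, 2, 3}, {0, 2, 3}, {0, 1, 2, 3}.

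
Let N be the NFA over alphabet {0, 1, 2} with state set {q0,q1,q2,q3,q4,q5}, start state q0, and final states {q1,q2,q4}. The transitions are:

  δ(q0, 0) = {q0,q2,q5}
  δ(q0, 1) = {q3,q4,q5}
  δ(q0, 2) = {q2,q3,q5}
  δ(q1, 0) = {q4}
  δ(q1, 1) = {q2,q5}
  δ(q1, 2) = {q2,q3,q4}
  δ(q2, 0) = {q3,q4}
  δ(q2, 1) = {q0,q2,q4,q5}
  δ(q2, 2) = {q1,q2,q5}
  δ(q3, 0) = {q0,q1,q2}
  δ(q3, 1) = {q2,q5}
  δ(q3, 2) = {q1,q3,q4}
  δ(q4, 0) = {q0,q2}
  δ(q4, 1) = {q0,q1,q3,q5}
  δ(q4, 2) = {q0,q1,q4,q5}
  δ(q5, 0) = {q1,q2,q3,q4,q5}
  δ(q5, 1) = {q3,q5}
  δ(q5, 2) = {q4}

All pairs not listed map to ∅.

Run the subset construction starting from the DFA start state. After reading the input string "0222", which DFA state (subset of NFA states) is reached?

Start: {q0}.
δ(q0,0) = {q0,q2,q5}.
Union: {q0,q2,q5}.
After 0: {q0,q2,q5}.
δ(q0,2) = {q2,q3,q5}; δ(q2,2) = {q1,q2,q5}; δ(q5,2) = {q4}.
Union: {q1,q2,q3,q4,q5}.
After 2: {q1,q2,q3,q4,q5}.
δ(q1,2) = {q2,q3,q4}; δ(q2,2) = {q1,q2,q5}; δ(q3,2) = {q1,q3,q4}; δ(q4,2) = {q0,q1,q4,q5}; δ(q5,2) = {q4}.
Union: {q0,q1,q2,q3,q4,q5}.
After 2: {q0,q1,q2,q3,q4,q5}.
δ(q0,2) = {q2,q3,q5}; δ(q1,2) = {q2,q3,q4}; δ(q2,2) = {q1,q2,q5}; δ(q3,2) = {q1,q3,q4}; δ(q4,2) = {q0,q1,q4,q5}; δ(q5,2) = {q4}.
Union: {q0,q1,q2,q3,q4,q5}.
After 2: {q0,q1,q2,q3,q4,q5}.

{q0,q1,q2,q3,q4,q5}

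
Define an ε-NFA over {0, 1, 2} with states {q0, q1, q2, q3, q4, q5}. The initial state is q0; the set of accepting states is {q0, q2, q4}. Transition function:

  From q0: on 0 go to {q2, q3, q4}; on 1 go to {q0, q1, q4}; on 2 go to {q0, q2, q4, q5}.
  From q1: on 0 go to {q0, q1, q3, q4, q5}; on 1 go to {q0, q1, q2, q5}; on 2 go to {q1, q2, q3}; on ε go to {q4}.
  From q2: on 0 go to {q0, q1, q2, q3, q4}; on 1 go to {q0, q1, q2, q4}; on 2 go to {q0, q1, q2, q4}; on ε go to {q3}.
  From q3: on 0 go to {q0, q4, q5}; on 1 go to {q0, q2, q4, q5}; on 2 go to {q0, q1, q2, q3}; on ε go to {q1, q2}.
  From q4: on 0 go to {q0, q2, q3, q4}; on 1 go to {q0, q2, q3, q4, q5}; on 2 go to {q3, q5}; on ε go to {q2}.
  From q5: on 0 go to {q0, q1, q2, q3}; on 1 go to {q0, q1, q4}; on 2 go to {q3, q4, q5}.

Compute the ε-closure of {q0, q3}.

{q0, q1, q2, q3, q4}

Begin with {q0, q3}.
q3 →ε {q1, q2}; add q1, q2.
q1 →ε {q4}; add q4.
ε-closure = {q0, q1, q2, q3, q4}.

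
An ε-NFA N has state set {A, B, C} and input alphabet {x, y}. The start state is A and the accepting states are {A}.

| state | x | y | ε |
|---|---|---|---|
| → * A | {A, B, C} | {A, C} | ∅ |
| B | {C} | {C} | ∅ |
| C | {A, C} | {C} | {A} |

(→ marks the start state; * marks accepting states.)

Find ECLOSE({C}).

Begin with {C}.
C →ε {A}; add A.
ε-closure = {A, C}.

{A, C}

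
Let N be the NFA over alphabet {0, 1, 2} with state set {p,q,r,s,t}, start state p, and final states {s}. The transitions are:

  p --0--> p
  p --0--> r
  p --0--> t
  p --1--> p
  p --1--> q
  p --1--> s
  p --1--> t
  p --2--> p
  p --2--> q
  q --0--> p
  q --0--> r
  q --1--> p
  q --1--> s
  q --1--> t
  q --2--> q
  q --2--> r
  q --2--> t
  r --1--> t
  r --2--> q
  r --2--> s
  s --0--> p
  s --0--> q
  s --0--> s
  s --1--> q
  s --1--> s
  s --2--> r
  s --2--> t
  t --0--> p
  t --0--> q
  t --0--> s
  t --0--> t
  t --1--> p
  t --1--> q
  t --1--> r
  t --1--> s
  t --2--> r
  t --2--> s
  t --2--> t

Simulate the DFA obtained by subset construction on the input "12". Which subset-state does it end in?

{p,q,r,s,t}

Start: {p}.
δ(p,1) = {p,q,s,t}.
Union: {p,q,s,t}.
After 1: {p,q,s,t}.
δ(p,2) = {p,q}; δ(q,2) = {q,r,t}; δ(s,2) = {r,t}; δ(t,2) = {r,s,t}.
Union: {p,q,r,s,t}.
After 2: {p,q,r,s,t}.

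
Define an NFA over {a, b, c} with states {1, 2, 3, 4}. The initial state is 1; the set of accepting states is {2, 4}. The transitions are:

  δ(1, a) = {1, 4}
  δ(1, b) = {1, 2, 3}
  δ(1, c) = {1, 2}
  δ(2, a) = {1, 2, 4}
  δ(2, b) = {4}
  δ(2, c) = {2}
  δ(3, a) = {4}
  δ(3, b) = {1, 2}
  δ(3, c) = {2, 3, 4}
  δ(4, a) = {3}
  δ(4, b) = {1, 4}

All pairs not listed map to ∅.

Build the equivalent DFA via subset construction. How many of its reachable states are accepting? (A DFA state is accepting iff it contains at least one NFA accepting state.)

6

Start state of the DFA: {1}.
{1} --a--> {1, 4}  [new]
{1} --b--> {1, 2, 3}  [new]
{1} --c--> {1, 2}  [new]
{1, 4} --a--> {1, 3, 4}  [new]
{1, 4} --b--> {1, 2, 3, 4}  [new]
{1, 4} --c--> {1, 2}  [seen]
{1, 2, 3} --a--> {1, 2, 4}  [new]
{1, 2, 3} --b--> {1, 2, 3, 4}  [seen]
{1, 2, 3} --c--> {1, 2, 3, 4}  [seen]
{1, 2} --a--> {1, 2, 4}  [seen]
{1, 2} --b--> {1, 2, 3, 4}  [seen]
{1, 2} --c--> {1, 2}  [seen]
{1, 3, 4} --a--> {1, 3, 4}  [seen]
{1, 3, 4} --b--> {1, 2, 3, 4}  [seen]
{1, 3, 4} --c--> {1, 2, 3, 4}  [seen]
{1, 2, 3, 4} --a--> {1, 2, 3, 4}  [seen]
{1, 2, 3, 4} --b--> {1, 2, 3, 4}  [seen]
{1, 2, 3, 4} --c--> {1, 2, 3, 4}  [seen]
{1, 2, 4} --a--> {1, 2, 3, 4}  [seen]
{1, 2, 4} --b--> {1, 2, 3, 4}  [seen]
{1, 2, 4} --c--> {1, 2}  [seen]
Reachable DFA states: {1}, {1, 4}, {1, 2, 3}, {1, 2}, {1, 3, 4}, {1, 2, 3, 4}, {1, 2, 4}.
Accepting DFA states (contain an NFA accepting state): {1, 4}, {1, 2, 3}, {1, 2}, {1, 3, 4}, {1, 2, 3, 4}, {1, 2, 4}.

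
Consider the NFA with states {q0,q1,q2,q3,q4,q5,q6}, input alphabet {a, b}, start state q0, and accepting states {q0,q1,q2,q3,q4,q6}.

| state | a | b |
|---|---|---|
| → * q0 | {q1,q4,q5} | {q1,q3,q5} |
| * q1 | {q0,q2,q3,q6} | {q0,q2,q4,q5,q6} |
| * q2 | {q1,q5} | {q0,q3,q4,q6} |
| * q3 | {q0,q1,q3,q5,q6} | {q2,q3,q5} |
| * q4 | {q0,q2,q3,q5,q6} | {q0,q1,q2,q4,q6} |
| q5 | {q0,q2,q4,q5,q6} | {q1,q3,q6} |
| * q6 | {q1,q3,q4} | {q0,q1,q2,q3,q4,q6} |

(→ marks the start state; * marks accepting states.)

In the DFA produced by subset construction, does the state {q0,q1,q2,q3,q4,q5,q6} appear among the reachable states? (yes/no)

Start state of the DFA: {q0}.
{q0} --a--> {q1,q4,q5}  [new]
{q0} --b--> {q1,q3,q5}  [new]
{q1,q4,q5} --a--> {q0,q2,q3,q4,q5,q6}  [new]
{q1,q4,q5} --b--> {q0,q1,q2,q3,q4,q5,q6}  [new]
{q1,q3,q5} --a--> {q0,q1,q2,q3,q4,q5,q6}  [seen]
{q1,q3,q5} --b--> {q0,q1,q2,q3,q4,q5,q6}  [seen]
{q0,q2,q3,q4,q5,q6} --a--> {q0,q1,q2,q3,q4,q5,q6}  [seen]
{q0,q2,q3,q4,q5,q6} --b--> {q0,q1,q2,q3,q4,q5,q6}  [seen]
{q0,q1,q2,q3,q4,q5,q6} --a--> {q0,q1,q2,q3,q4,q5,q6}  [seen]
{q0,q1,q2,q3,q4,q5,q6} --b--> {q0,q1,q2,q3,q4,q5,q6}  [seen]
Reachable DFA states: {q0}, {q1,q4,q5}, {q1,q3,q5}, {q0,q2,q3,q4,q5,q6}, {q0,q1,q2,q3,q4,q5,q6}.
{q0,q1,q2,q3,q4,q5,q6} is among them.

yes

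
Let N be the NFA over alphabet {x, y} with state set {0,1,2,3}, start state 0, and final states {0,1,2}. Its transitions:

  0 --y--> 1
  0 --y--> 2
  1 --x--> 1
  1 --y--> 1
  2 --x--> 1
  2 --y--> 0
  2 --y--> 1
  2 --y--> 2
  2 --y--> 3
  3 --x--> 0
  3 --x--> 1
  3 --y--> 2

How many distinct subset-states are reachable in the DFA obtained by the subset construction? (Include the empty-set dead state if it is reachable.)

6

Start state of the DFA: {0}.
{0} --x--> ∅  [new]
{0} --y--> {1,2}  [new]
∅ --x--> ∅  [seen]
∅ --y--> ∅  [seen]
{1,2} --x--> {1}  [new]
{1,2} --y--> {0,1,2,3}  [new]
{1} --x--> {1}  [seen]
{1} --y--> {1}  [seen]
{0,1,2,3} --x--> {0,1}  [new]
{0,1,2,3} --y--> {0,1,2,3}  [seen]
{0,1} --x--> {1}  [seen]
{0,1} --y--> {1,2}  [seen]
Reachable DFA states: {0}, ∅, {1,2}, {1}, {0,1,2,3}, {0,1}.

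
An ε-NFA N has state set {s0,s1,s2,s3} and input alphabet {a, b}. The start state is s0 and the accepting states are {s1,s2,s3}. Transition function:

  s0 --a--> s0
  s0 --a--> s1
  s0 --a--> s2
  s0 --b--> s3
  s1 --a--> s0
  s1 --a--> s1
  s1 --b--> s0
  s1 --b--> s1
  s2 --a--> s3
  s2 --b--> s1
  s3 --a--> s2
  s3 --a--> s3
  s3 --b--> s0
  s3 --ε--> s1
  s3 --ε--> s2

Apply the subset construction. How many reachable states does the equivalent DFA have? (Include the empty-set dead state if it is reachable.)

5

Start state of the DFA: {s0} (ε-closure of the NFA start).
{s0} --a--> {s0,s1,s2}  [new]
{s0} --b--> {s1,s2,s3}  [new]
{s0,s1,s2} --a--> {s0,s1,s2,s3}  [new]
{s0,s1,s2} --b--> {s0,s1,s2,s3}  [seen]
{s1,s2,s3} --a--> {s0,s1,s2,s3}  [seen]
{s1,s2,s3} --b--> {s0,s1}  [new]
{s0,s1,s2,s3} --a--> {s0,s1,s2,s3}  [seen]
{s0,s1,s2,s3} --b--> {s0,s1,s2,s3}  [seen]
{s0,s1} --a--> {s0,s1,s2}  [seen]
{s0,s1} --b--> {s0,s1,s2,s3}  [seen]
Reachable DFA states: {s0}, {s0,s1,s2}, {s1,s2,s3}, {s0,s1,s2,s3}, {s0,s1}.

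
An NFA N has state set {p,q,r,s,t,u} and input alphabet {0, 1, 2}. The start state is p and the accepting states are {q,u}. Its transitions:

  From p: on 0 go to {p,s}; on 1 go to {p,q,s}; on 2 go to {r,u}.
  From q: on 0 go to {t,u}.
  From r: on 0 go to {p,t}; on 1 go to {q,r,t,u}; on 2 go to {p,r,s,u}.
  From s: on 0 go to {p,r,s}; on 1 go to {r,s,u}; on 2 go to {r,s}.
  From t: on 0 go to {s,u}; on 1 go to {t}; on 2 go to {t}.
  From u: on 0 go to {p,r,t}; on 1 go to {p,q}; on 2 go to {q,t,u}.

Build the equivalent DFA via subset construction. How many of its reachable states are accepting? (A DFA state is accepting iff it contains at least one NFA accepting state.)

Start state of the DFA: {p}.
{p} --0--> {p,s}  [new]
{p} --1--> {p,q,s}  [new]
{p} --2--> {r,u}  [new]
{p,s} --0--> {p,r,s}  [new]
{p,s} --1--> {p,q,r,s,u}  [new]
{p,s} --2--> {r,s,u}  [new]
{p,q,s} --0--> {p,r,s,t,u}  [new]
{p,q,s} --1--> {p,q,r,s,u}  [seen]
{p,q,s} --2--> {r,s,u}  [seen]
{r,u} --0--> {p,r,t}  [new]
{r,u} --1--> {p,q,r,t,u}  [new]
{r,u} --2--> {p,q,r,s,t,u}  [new]
{p,r,s} --0--> {p,r,s,t}  [new]
{p,r,s} --1--> {p,q,r,s,t,u}  [seen]
{p,r,s} --2--> {p,r,s,u}  [new]
{p,q,r,s,u} --0--> {p,r,s,t,u}  [seen]
{p,q,r,s,u} --1--> {p,q,r,s,t,u}  [seen]
{p,q,r,s,u} --2--> {p,q,r,s,t,u}  [seen]
{r,s,u} --0--> {p,r,s,t}  [seen]
{r,s,u} --1--> {p,q,r,s,t,u}  [seen]
{r,s,u} --2--> {p,q,r,s,t,u}  [seen]
{p,r,s,t,u} --0--> {p,r,s,t,u}  [seen]
{p,r,s,t,u} --1--> {p,q,r,s,t,u}  [seen]
{p,r,s,t,u} --2--> {p,q,r,s,t,u}  [seen]
{p,r,t} --0--> {p,s,t,u}  [new]
{p,r,t} --1--> {p,q,r,s,t,u}  [seen]
{p,r,t} --2--> {p,r,s,t,u}  [seen]
{p,q,r,t,u} --0--> {p,r,s,t,u}  [seen]
{p,q,r,t,u} --1--> {p,q,r,s,t,u}  [seen]
{p,q,r,t,u} --2--> {p,q,r,s,t,u}  [seen]
{p,q,r,s,t,u} --0--> {p,r,s,t,u}  [seen]
{p,q,r,s,t,u} --1--> {p,q,r,s,t,u}  [seen]
{p,q,r,s,t,u} --2--> {p,q,r,s,t,u}  [seen]
{p,r,s,t} --0--> {p,r,s,t,u}  [seen]
{p,r,s,t} --1--> {p,q,r,s,t,u}  [seen]
{p,r,s,t} --2--> {p,r,s,t,u}  [seen]
{p,r,s,u} --0--> {p,r,s,t}  [seen]
{p,r,s,u} --1--> {p,q,r,s,t,u}  [seen]
{p,r,s,u} --2--> {p,q,r,s,t,u}  [seen]
{p,s,t,u} --0--> {p,r,s,t,u}  [seen]
{p,s,t,u} --1--> {p,q,r,s,t,u}  [seen]
{p,s,t,u} --2--> {q,r,s,t,u}  [new]
{q,r,s,t,u} --0--> {p,r,s,t,u}  [seen]
{q,r,s,t,u} --1--> {p,q,r,s,t,u}  [seen]
{q,r,s,t,u} --2--> {p,q,r,s,t,u}  [seen]
Reachable DFA states: {p}, {p,s}, {p,q,s}, {r,u}, {p,r,s}, {p,q,r,s,u}, {r,s,u}, {p,r,s,t,u}, {p,r,t}, {p,q,r,t,u}, {p,q,r,s,t,u}, {p,r,s,t}, {p,r,s,u}, {p,s,t,u}, {q,r,s,t,u}.
Accepting DFA states (contain an NFA accepting state): {p,q,s}, {r,u}, {p,q,r,s,u}, {r,s,u}, {p,r,s,t,u}, {p,q,r,t,u}, {p,q,r,s,t,u}, {p,r,s,u}, {p,s,t,u}, {q,r,s,t,u}.

10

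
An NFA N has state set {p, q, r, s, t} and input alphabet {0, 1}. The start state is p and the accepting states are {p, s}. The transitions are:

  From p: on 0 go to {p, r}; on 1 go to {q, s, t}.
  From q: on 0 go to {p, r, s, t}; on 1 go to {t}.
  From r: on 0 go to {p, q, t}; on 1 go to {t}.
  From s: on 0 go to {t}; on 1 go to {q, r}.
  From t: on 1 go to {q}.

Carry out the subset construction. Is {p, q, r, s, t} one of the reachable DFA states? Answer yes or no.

Start state of the DFA: {p}.
{p} --0--> {p, r}  [new]
{p} --1--> {q, s, t}  [new]
{p, r} --0--> {p, q, r, t}  [new]
{p, r} --1--> {q, s, t}  [seen]
{q, s, t} --0--> {p, r, s, t}  [new]
{q, s, t} --1--> {q, r, t}  [new]
{p, q, r, t} --0--> {p, q, r, s, t}  [new]
{p, q, r, t} --1--> {q, s, t}  [seen]
{p, r, s, t} --0--> {p, q, r, t}  [seen]
{p, r, s, t} --1--> {q, r, s, t}  [new]
{q, r, t} --0--> {p, q, r, s, t}  [seen]
{q, r, t} --1--> {q, t}  [new]
{p, q, r, s, t} --0--> {p, q, r, s, t}  [seen]
{p, q, r, s, t} --1--> {q, r, s, t}  [seen]
{q, r, s, t} --0--> {p, q, r, s, t}  [seen]
{q, r, s, t} --1--> {q, r, t}  [seen]
{q, t} --0--> {p, r, s, t}  [seen]
{q, t} --1--> {q, t}  [seen]
Reachable DFA states: {p}, {p, r}, {q, s, t}, {p, q, r, t}, {p, r, s, t}, {q, r, t}, {p, q, r, s, t}, {q, r, s, t}, {q, t}.
{p, q, r, s, t} is among them.

yes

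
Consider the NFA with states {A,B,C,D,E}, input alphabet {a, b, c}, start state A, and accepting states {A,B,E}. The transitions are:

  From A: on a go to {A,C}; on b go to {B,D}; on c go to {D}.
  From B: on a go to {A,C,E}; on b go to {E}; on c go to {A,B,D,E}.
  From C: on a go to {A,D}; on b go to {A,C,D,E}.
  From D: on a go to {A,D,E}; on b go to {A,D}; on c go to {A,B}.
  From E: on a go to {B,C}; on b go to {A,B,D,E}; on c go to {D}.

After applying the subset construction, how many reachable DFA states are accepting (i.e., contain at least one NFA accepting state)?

Start state of the DFA: {A}.
{A} --a--> {A,C}  [new]
{A} --b--> {B,D}  [new]
{A} --c--> {D}  [new]
{A,C} --a--> {A,C,D}  [new]
{A,C} --b--> {A,B,C,D,E}  [new]
{A,C} --c--> {D}  [seen]
{B,D} --a--> {A,C,D,E}  [new]
{B,D} --b--> {A,D,E}  [new]
{B,D} --c--> {A,B,D,E}  [new]
{D} --a--> {A,D,E}  [seen]
{D} --b--> {A,D}  [new]
{D} --c--> {A,B}  [new]
{A,C,D} --a--> {A,C,D,E}  [seen]
{A,C,D} --b--> {A,B,C,D,E}  [seen]
{A,C,D} --c--> {A,B,D}  [new]
{A,B,C,D,E} --a--> {A,B,C,D,E}  [seen]
{A,B,C,D,E} --b--> {A,B,C,D,E}  [seen]
{A,B,C,D,E} --c--> {A,B,D,E}  [seen]
{A,C,D,E} --a--> {A,B,C,D,E}  [seen]
{A,C,D,E} --b--> {A,B,C,D,E}  [seen]
{A,C,D,E} --c--> {A,B,D}  [seen]
{A,D,E} --a--> {A,B,C,D,E}  [seen]
{A,D,E} --b--> {A,B,D,E}  [seen]
{A,D,E} --c--> {A,B,D}  [seen]
{A,B,D,E} --a--> {A,B,C,D,E}  [seen]
{A,B,D,E} --b--> {A,B,D,E}  [seen]
{A,B,D,E} --c--> {A,B,D,E}  [seen]
{A,D} --a--> {A,C,D,E}  [seen]
{A,D} --b--> {A,B,D}  [seen]
{A,D} --c--> {A,B,D}  [seen]
{A,B} --a--> {A,C,E}  [new]
{A,B} --b--> {B,D,E}  [new]
{A,B} --c--> {A,B,D,E}  [seen]
{A,B,D} --a--> {A,C,D,E}  [seen]
{A,B,D} --b--> {A,B,D,E}  [seen]
{A,B,D} --c--> {A,B,D,E}  [seen]
{A,C,E} --a--> {A,B,C,D}  [new]
{A,C,E} --b--> {A,B,C,D,E}  [seen]
{A,C,E} --c--> {D}  [seen]
{B,D,E} --a--> {A,B,C,D,E}  [seen]
{B,D,E} --b--> {A,B,D,E}  [seen]
{B,D,E} --c--> {A,B,D,E}  [seen]
{A,B,C,D} --a--> {A,C,D,E}  [seen]
{A,B,C,D} --b--> {A,B,C,D,E}  [seen]
{A,B,C,D} --c--> {A,B,D,E}  [seen]
Reachable DFA states: {A}, {A,C}, {B,D}, {D}, {A,C,D}, {A,B,C,D,E}, {A,C,D,E}, {A,D,E}, {A,B,D,E}, {A,D}, {A,B}, {A,B,D}, {A,C,E}, {B,D,E}, {A,B,C,D}.
Accepting DFA states (contain an NFA accepting state): {A}, {A,C}, {B,D}, {A,C,D}, {A,B,C,D,E}, {A,C,D,E}, {A,D,E}, {A,B,D,E}, {A,D}, {A,B}, {A,B,D}, {A,C,E}, {B,D,E}, {A,B,C,D}.

14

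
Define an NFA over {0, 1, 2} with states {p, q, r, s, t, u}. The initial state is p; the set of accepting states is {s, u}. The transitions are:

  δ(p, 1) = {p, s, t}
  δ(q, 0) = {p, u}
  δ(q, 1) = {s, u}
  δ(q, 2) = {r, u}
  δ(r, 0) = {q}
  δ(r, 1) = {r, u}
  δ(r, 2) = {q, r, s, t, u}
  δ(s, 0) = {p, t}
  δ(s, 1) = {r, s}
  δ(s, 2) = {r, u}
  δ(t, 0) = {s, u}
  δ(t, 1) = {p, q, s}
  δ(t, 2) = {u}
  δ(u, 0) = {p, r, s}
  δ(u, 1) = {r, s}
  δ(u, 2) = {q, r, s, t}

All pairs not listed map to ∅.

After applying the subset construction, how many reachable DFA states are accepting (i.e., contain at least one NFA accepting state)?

Start state of the DFA: {p}.
{p} --0--> ∅  [new]
{p} --1--> {p, s, t}  [new]
{p} --2--> ∅  [seen]
∅ --0--> ∅  [seen]
∅ --1--> ∅  [seen]
∅ --2--> ∅  [seen]
{p, s, t} --0--> {p, s, t, u}  [new]
{p, s, t} --1--> {p, q, r, s, t}  [new]
{p, s, t} --2--> {r, u}  [new]
{p, s, t, u} --0--> {p, r, s, t, u}  [new]
{p, s, t, u} --1--> {p, q, r, s, t}  [seen]
{p, s, t, u} --2--> {q, r, s, t, u}  [new]
{p, q, r, s, t} --0--> {p, q, s, t, u}  [new]
{p, q, r, s, t} --1--> {p, q, r, s, t, u}  [new]
{p, q, r, s, t} --2--> {q, r, s, t, u}  [seen]
{r, u} --0--> {p, q, r, s}  [new]
{r, u} --1--> {r, s, u}  [new]
{r, u} --2--> {q, r, s, t, u}  [seen]
{p, r, s, t, u} --0--> {p, q, r, s, t, u}  [seen]
{p, r, s, t, u} --1--> {p, q, r, s, t, u}  [seen]
{p, r, s, t, u} --2--> {q, r, s, t, u}  [seen]
{q, r, s, t, u} --0--> {p, q, r, s, t, u}  [seen]
{q, r, s, t, u} --1--> {p, q, r, s, u}  [new]
{q, r, s, t, u} --2--> {q, r, s, t, u}  [seen]
{p, q, s, t, u} --0--> {p, r, s, t, u}  [seen]
{p, q, s, t, u} --1--> {p, q, r, s, t, u}  [seen]
{p, q, s, t, u} --2--> {q, r, s, t, u}  [seen]
{p, q, r, s, t, u} --0--> {p, q, r, s, t, u}  [seen]
{p, q, r, s, t, u} --1--> {p, q, r, s, t, u}  [seen]
{p, q, r, s, t, u} --2--> {q, r, s, t, u}  [seen]
{p, q, r, s} --0--> {p, q, t, u}  [new]
{p, q, r, s} --1--> {p, r, s, t, u}  [seen]
{p, q, r, s} --2--> {q, r, s, t, u}  [seen]
{r, s, u} --0--> {p, q, r, s, t}  [seen]
{r, s, u} --1--> {r, s, u}  [seen]
{r, s, u} --2--> {q, r, s, t, u}  [seen]
{p, q, r, s, u} --0--> {p, q, r, s, t, u}  [seen]
{p, q, r, s, u} --1--> {p, r, s, t, u}  [seen]
{p, q, r, s, u} --2--> {q, r, s, t, u}  [seen]
{p, q, t, u} --0--> {p, r, s, u}  [new]
{p, q, t, u} --1--> {p, q, r, s, t, u}  [seen]
{p, q, t, u} --2--> {q, r, s, t, u}  [seen]
{p, r, s, u} --0--> {p, q, r, s, t}  [seen]
{p, r, s, u} --1--> {p, r, s, t, u}  [seen]
{p, r, s, u} --2--> {q, r, s, t, u}  [seen]
Reachable DFA states: {p}, ∅, {p, s, t}, {p, s, t, u}, {p, q, r, s, t}, {r, u}, {p, r, s, t, u}, {q, r, s, t, u}, {p, q, s, t, u}, {p, q, r, s, t, u}, {p, q, r, s}, {r, s, u}, {p, q, r, s, u}, {p, q, t, u}, {p, r, s, u}.
Accepting DFA states (contain an NFA accepting state): {p, s, t}, {p, s, t, u}, {p, q, r, s, t}, {r, u}, {p, r, s, t, u}, {q, r, s, t, u}, {p, q, s, t, u}, {p, q, r, s, t, u}, {p, q, r, s}, {r, s, u}, {p, q, r, s, u}, {p, q, t, u}, {p, r, s, u}.

13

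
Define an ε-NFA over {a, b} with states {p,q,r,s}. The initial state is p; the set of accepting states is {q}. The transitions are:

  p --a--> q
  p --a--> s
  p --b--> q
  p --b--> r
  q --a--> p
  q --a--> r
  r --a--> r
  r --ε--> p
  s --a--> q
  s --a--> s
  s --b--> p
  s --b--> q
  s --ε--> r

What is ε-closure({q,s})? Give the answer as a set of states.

{p,q,r,s}

Begin with {q,s}.
s →ε {r}; add r.
r →ε {p}; add p.
ε-closure = {p,q,r,s}.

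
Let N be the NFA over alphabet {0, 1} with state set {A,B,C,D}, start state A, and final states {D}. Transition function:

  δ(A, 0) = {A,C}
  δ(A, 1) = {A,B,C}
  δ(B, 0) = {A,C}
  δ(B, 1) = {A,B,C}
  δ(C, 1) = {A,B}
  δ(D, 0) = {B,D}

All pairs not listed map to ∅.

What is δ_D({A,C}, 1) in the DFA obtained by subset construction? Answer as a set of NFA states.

δ(A,1) = {A,B,C}; δ(C,1) = {A,B}.
Union: {A,B,C}.

{A,B,C}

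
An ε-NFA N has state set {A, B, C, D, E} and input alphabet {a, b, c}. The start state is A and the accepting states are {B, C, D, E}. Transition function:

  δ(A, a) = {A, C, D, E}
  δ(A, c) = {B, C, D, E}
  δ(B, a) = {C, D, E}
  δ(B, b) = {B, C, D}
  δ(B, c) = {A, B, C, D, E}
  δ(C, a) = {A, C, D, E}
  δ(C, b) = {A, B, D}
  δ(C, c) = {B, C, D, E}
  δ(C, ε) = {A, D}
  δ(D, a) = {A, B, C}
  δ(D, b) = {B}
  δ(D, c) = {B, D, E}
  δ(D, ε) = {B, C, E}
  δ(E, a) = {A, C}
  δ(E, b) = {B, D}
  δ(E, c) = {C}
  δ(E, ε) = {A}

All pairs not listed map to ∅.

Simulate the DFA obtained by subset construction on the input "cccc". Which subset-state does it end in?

Start: {A}.
δ(A,c) = {B, C, D, E}.
Union: {B, C, D, E}.
ε-closure gives {A, B, C, D, E}.
After c: {A, B, C, D, E}.
δ(A,c) = {B, C, D, E}; δ(B,c) = {A, B, C, D, E}; δ(C,c) = {B, C, D, E}; δ(D,c) = {B, D, E}; δ(E,c) = {C}.
Union: {A, B, C, D, E}.
After c: {A, B, C, D, E}.
δ(A,c) = {B, C, D, E}; δ(B,c) = {A, B, C, D, E}; δ(C,c) = {B, C, D, E}; δ(D,c) = {B, D, E}; δ(E,c) = {C}.
Union: {A, B, C, D, E}.
After c: {A, B, C, D, E}.
δ(A,c) = {B, C, D, E}; δ(B,c) = {A, B, C, D, E}; δ(C,c) = {B, C, D, E}; δ(D,c) = {B, D, E}; δ(E,c) = {C}.
Union: {A, B, C, D, E}.
After c: {A, B, C, D, E}.

{A, B, C, D, E}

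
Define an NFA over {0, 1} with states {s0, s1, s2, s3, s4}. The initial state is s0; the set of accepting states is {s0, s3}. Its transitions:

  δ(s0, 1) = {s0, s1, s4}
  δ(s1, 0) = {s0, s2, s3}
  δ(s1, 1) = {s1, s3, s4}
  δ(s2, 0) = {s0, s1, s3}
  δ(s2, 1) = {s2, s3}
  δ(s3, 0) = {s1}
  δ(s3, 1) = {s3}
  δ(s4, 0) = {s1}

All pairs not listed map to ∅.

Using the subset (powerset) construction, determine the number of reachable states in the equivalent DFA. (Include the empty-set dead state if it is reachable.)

Start state of the DFA: {s0}.
{s0} --0--> ∅  [new]
{s0} --1--> {s0, s1, s4}  [new]
∅ --0--> ∅  [seen]
∅ --1--> ∅  [seen]
{s0, s1, s4} --0--> {s0, s1, s2, s3}  [new]
{s0, s1, s4} --1--> {s0, s1, s3, s4}  [new]
{s0, s1, s2, s3} --0--> {s0, s1, s2, s3}  [seen]
{s0, s1, s2, s3} --1--> {s0, s1, s2, s3, s4}  [new]
{s0, s1, s3, s4} --0--> {s0, s1, s2, s3}  [seen]
{s0, s1, s3, s4} --1--> {s0, s1, s3, s4}  [seen]
{s0, s1, s2, s3, s4} --0--> {s0, s1, s2, s3}  [seen]
{s0, s1, s2, s3, s4} --1--> {s0, s1, s2, s3, s4}  [seen]
Reachable DFA states: {s0}, ∅, {s0, s1, s4}, {s0, s1, s2, s3}, {s0, s1, s3, s4}, {s0, s1, s2, s3, s4}.

6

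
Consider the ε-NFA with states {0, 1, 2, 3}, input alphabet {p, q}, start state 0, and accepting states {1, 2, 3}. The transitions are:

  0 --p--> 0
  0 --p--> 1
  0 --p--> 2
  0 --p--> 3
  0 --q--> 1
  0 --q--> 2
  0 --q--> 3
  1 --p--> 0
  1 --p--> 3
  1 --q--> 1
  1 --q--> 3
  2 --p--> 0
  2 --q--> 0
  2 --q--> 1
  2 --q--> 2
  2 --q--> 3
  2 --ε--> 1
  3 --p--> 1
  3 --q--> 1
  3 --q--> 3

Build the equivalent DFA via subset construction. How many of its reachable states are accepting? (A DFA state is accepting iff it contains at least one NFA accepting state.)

Start state of the DFA: {0} (ε-closure of the NFA start).
{0} --p--> {0, 1, 2, 3}  [new]
{0} --q--> {1, 2, 3}  [new]
{0, 1, 2, 3} --p--> {0, 1, 2, 3}  [seen]
{0, 1, 2, 3} --q--> {0, 1, 2, 3}  [seen]
{1, 2, 3} --p--> {0, 1, 3}  [new]
{1, 2, 3} --q--> {0, 1, 2, 3}  [seen]
{0, 1, 3} --p--> {0, 1, 2, 3}  [seen]
{0, 1, 3} --q--> {1, 2, 3}  [seen]
Reachable DFA states: {0}, {0, 1, 2, 3}, {1, 2, 3}, {0, 1, 3}.
Accepting DFA states (contain an NFA accepting state): {0, 1, 2, 3}, {1, 2, 3}, {0, 1, 3}.

3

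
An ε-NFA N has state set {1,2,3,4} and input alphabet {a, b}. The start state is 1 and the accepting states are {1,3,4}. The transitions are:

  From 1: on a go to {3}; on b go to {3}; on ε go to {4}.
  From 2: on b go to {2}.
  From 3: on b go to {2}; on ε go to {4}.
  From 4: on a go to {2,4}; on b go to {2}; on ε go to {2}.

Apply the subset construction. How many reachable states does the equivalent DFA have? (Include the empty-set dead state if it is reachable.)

5

Start state of the DFA: {1,2,4} (ε-closure of the NFA start).
{1,2,4} --a--> {2,3,4}  [new]
{1,2,4} --b--> {2,3,4}  [seen]
{2,3,4} --a--> {2,4}  [new]
{2,3,4} --b--> {2}  [new]
{2,4} --a--> {2,4}  [seen]
{2,4} --b--> {2}  [seen]
{2} --a--> ∅  [new]
{2} --b--> {2}  [seen]
∅ --a--> ∅  [seen]
∅ --b--> ∅  [seen]
Reachable DFA states: {1,2,4}, {2,3,4}, {2,4}, {2}, ∅.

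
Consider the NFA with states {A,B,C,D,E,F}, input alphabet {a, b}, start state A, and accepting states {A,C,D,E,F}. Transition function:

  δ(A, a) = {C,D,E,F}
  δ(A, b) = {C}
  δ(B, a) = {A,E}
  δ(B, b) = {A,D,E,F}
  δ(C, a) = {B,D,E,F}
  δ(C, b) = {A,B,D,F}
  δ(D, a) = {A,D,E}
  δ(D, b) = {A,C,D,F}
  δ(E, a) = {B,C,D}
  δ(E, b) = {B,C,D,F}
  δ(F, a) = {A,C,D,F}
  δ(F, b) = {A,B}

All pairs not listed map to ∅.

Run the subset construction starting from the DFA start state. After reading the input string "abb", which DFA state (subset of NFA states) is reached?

Start: {A}.
δ(A,a) = {C,D,E,F}.
Union: {C,D,E,F}.
After a: {C,D,E,F}.
δ(C,b) = {A,B,D,F}; δ(D,b) = {A,C,D,F}; δ(E,b) = {B,C,D,F}; δ(F,b) = {A,B}.
Union: {A,B,C,D,F}.
After b: {A,B,C,D,F}.
δ(A,b) = {C}; δ(B,b) = {A,D,E,F}; δ(C,b) = {A,B,D,F}; δ(D,b) = {A,C,D,F}; δ(F,b) = {A,B}.
Union: {A,B,C,D,E,F}.
After b: {A,B,C,D,E,F}.

{A,B,C,D,E,F}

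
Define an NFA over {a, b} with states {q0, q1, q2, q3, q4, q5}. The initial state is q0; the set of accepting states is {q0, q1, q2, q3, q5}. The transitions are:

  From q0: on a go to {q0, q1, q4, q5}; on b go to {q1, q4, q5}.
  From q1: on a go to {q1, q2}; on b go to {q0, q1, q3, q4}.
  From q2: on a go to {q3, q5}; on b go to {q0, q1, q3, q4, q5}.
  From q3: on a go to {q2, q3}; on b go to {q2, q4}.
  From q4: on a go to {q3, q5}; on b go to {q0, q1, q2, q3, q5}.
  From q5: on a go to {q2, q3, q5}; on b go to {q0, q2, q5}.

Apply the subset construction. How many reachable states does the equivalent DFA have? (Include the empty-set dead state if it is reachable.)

5

Start state of the DFA: {q0}.
{q0} --a--> {q0, q1, q4, q5}  [new]
{q0} --b--> {q1, q4, q5}  [new]
{q0, q1, q4, q5} --a--> {q0, q1, q2, q3, q4, q5}  [new]
{q0, q1, q4, q5} --b--> {q0, q1, q2, q3, q4, q5}  [seen]
{q1, q4, q5} --a--> {q1, q2, q3, q5}  [new]
{q1, q4, q5} --b--> {q0, q1, q2, q3, q4, q5}  [seen]
{q0, q1, q2, q3, q4, q5} --a--> {q0, q1, q2, q3, q4, q5}  [seen]
{q0, q1, q2, q3, q4, q5} --b--> {q0, q1, q2, q3, q4, q5}  [seen]
{q1, q2, q3, q5} --a--> {q1, q2, q3, q5}  [seen]
{q1, q2, q3, q5} --b--> {q0, q1, q2, q3, q4, q5}  [seen]
Reachable DFA states: {q0}, {q0, q1, q4, q5}, {q1, q4, q5}, {q0, q1, q2, q3, q4, q5}, {q1, q2, q3, q5}.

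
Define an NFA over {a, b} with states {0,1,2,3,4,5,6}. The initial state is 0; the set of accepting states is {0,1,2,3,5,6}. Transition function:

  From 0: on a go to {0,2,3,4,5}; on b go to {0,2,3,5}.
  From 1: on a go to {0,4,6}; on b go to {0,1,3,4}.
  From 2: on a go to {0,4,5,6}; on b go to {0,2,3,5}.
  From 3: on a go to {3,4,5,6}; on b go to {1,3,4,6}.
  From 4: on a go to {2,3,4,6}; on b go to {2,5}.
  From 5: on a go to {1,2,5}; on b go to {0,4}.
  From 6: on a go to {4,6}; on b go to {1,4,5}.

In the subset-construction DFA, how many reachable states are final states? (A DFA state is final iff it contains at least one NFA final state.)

4

Start state of the DFA: {0}.
{0} --a--> {0,2,3,4,5}  [new]
{0} --b--> {0,2,3,5}  [new]
{0,2,3,4,5} --a--> {0,1,2,3,4,5,6}  [new]
{0,2,3,4,5} --b--> {0,1,2,3,4,5,6}  [seen]
{0,2,3,5} --a--> {0,1,2,3,4,5,6}  [seen]
{0,2,3,5} --b--> {0,1,2,3,4,5,6}  [seen]
{0,1,2,3,4,5,6} --a--> {0,1,2,3,4,5,6}  [seen]
{0,1,2,3,4,5,6} --b--> {0,1,2,3,4,5,6}  [seen]
Reachable DFA states: {0}, {0,2,3,4,5}, {0,2,3,5}, {0,1,2,3,4,5,6}.
Accepting DFA states (contain an NFA accepting state): {0}, {0,2,3,4,5}, {0,2,3,5}, {0,1,2,3,4,5,6}.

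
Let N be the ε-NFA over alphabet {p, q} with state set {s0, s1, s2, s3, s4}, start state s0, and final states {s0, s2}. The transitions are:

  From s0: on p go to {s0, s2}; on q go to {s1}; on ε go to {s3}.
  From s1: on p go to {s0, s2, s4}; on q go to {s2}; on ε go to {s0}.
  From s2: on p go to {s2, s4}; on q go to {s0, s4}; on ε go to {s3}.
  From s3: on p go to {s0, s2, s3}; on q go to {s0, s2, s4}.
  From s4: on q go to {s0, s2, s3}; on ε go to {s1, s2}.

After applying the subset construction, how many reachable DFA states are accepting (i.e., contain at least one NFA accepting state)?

3

Start state of the DFA: {s0, s3} (ε-closure of the NFA start).
{s0, s3} --p--> {s0, s2, s3}  [new]
{s0, s3} --q--> {s0, s1, s2, s3, s4}  [new]
{s0, s2, s3} --p--> {s0, s1, s2, s3, s4}  [seen]
{s0, s2, s3} --q--> {s0, s1, s2, s3, s4}  [seen]
{s0, s1, s2, s3, s4} --p--> {s0, s1, s2, s3, s4}  [seen]
{s0, s1, s2, s3, s4} --q--> {s0, s1, s2, s3, s4}  [seen]
Reachable DFA states: {s0, s3}, {s0, s2, s3}, {s0, s1, s2, s3, s4}.
Accepting DFA states (contain an NFA accepting state): {s0, s3}, {s0, s2, s3}, {s0, s1, s2, s3, s4}.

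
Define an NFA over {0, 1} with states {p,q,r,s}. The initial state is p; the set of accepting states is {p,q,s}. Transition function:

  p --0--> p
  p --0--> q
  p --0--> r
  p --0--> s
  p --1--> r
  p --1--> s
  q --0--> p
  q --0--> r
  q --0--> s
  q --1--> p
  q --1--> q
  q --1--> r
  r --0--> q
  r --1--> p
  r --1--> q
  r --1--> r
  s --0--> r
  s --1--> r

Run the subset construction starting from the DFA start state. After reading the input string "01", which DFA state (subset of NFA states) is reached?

{p,q,r,s}

Start: {p}.
δ(p,0) = {p,q,r,s}.
Union: {p,q,r,s}.
After 0: {p,q,r,s}.
δ(p,1) = {r,s}; δ(q,1) = {p,q,r}; δ(r,1) = {p,q,r}; δ(s,1) = {r}.
Union: {p,q,r,s}.
After 1: {p,q,r,s}.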